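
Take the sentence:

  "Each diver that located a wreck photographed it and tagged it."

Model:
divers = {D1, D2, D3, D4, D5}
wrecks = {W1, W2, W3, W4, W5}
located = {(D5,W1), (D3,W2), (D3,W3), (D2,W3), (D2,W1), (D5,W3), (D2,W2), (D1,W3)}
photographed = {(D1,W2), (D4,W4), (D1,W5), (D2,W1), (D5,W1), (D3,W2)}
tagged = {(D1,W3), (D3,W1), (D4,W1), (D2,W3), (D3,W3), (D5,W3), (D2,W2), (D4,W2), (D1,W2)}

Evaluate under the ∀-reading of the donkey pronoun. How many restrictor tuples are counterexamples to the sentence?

8

"it" takes "a wreck" as antecedent — a donkey pronoun bound across the clause boundary.
Strong reading: for every (d,w) with located(d,w), photographed(d,w) ∧ tagged(d,w).
Restrictor pairs: (D1,W3) ✗  (D2,W1) ✗  (D2,W2) ✗  (D2,W3) ✗  (D3,W2) ✗  (D3,W3) ✗  (D5,W1) ✗  (D5,W3) ✗
Counterexamples (restrictor pairs failing the scope): 8.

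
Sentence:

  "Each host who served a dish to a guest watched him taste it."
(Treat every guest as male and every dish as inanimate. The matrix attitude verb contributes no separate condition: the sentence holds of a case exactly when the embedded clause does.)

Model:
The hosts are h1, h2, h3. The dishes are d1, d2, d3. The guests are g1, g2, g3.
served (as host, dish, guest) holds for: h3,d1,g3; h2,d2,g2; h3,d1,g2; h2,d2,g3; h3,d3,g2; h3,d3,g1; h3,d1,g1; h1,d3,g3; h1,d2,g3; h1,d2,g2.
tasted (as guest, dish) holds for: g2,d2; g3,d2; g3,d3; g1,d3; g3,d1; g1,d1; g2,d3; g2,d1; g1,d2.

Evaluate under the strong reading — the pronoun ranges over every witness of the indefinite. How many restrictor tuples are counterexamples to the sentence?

0

"him" takes "a guest" as antecedent and "it" takes "a dish"; both are donkey pronouns co-varying with the restrictor.
Strong reading: for every (h,d,g) with served(h,d,g), tasted(g,d).
Restrictor triples: (h1,d2,g2)→tasted(g2,d2) ✓  (h1,d2,g3)→tasted(g3,d2) ✓  (h1,d3,g3)→tasted(g3,d3) ✓  (h2,d2,g2)→tasted(g2,d2) ✓  (h2,d2,g3)→tasted(g3,d2) ✓  (h3,d1,g1)→tasted(g1,d1) ✓  (h3,d1,g2)→tasted(g2,d1) ✓  (h3,d1,g3)→tasted(g3,d1) ✓  (h3,d3,g1)→tasted(g1,d3) ✓  (h3,d3,g2)→tasted(g2,d3) ✓
Counterexamples (restrictor triples failing the scope): 0.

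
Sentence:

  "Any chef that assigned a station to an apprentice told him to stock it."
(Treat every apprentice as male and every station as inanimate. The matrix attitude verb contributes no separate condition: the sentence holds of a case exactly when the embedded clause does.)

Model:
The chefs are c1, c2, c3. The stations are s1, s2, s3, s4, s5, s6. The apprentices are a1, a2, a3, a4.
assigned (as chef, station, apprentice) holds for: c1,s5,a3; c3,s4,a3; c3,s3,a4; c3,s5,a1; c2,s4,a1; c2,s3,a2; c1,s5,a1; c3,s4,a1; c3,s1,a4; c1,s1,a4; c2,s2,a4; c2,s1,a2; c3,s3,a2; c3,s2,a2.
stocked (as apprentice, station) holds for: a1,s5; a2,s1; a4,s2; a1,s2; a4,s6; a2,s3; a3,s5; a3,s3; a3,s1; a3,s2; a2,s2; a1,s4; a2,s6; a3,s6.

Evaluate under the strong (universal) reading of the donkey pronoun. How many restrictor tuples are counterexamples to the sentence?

4

"him" takes "an apprentice" as antecedent and "it" takes "a station"; both are donkey pronouns co-varying with the restrictor.
Strong reading: for every (c,s,a) with assigned(c,s,a), stocked(a,s).
Restrictor triples: (c1,s1,a4)→stocked(a4,s1) ✗  (c1,s5,a1)→stocked(a1,s5) ✓  (c1,s5,a3)→stocked(a3,s5) ✓  (c2,s1,a2)→stocked(a2,s1) ✓  (c2,s2,a4)→stocked(a4,s2) ✓  (c2,s3,a2)→stocked(a2,s3) ✓  (c2,s4,a1)→stocked(a1,s4) ✓  (c3,s1,a4)→stocked(a4,s1) ✗  (c3,s2,a2)→stocked(a2,s2) ✓  (c3,s3,a2)→stocked(a2,s3) ✓  (c3,s3,a4)→stocked(a4,s3) ✗  (c3,s4,a1)→stocked(a1,s4) ✓  (c3,s4,a3)→stocked(a3,s4) ✗  (c3,s5,a1)→stocked(a1,s5) ✓
Counterexamples (restrictor triples failing the scope): 4.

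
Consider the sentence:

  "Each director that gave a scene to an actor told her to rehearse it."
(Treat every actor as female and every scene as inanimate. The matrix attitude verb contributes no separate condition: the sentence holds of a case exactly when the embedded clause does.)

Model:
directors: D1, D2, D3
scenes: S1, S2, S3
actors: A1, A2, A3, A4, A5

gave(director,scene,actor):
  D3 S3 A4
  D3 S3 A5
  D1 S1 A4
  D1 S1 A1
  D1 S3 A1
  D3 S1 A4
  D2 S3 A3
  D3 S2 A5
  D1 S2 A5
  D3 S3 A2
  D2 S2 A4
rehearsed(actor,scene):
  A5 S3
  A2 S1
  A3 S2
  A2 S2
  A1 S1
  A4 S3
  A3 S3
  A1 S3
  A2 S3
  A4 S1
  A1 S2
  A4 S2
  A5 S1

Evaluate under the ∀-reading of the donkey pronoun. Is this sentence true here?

False

"her" takes "an actor" as antecedent and "it" takes "a scene"; both are donkey pronouns co-varying with the restrictor.
Strong reading: for every (d,s,a) with gave(d,s,a), rehearsed(a,s).
Restrictor triples: (D1,S1,A1)→rehearsed(A1,S1) ✓  (D1,S1,A4)→rehearsed(A4,S1) ✓  (D1,S2,A5)→rehearsed(A5,S2) ✗  (D1,S3,A1)→rehearsed(A1,S3) ✓  (D2,S2,A4)→rehearsed(A4,S2) ✓  (D2,S3,A3)→rehearsed(A3,S3) ✓  (D3,S1,A4)→rehearsed(A4,S1) ✓  (D3,S2,A5)→rehearsed(A5,S2) ✗  (D3,S3,A2)→rehearsed(A2,S3) ✓  (D3,S3,A4)→rehearsed(A4,S3) ✓  (D3,S3,A5)→rehearsed(A5,S3) ✓
Counterexample: (D1,S2,A5) — rehearsed(A5,S2) does not hold.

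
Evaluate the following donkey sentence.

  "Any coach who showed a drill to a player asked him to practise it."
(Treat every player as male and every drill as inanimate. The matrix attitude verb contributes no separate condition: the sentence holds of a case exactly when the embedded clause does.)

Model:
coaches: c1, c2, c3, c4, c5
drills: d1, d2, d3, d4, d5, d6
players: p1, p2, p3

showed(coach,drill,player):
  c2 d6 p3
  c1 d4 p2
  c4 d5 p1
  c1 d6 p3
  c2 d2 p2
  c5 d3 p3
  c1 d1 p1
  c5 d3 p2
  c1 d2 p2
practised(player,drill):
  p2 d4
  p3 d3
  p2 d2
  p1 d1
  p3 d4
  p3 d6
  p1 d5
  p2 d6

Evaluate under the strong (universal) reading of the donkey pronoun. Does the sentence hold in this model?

False

"him" takes "a player" as antecedent and "it" takes "a drill"; both are donkey pronouns co-varying with the restrictor.
Strong reading: for every (c,d,p) with showed(c,d,p), practised(p,d).
Restrictor triples: (c1,d1,p1)→practised(p1,d1) ✓  (c1,d2,p2)→practised(p2,d2) ✓  (c1,d4,p2)→practised(p2,d4) ✓  (c1,d6,p3)→practised(p3,d6) ✓  (c2,d2,p2)→practised(p2,d2) ✓  (c2,d6,p3)→practised(p3,d6) ✓  (c4,d5,p1)→practised(p1,d5) ✓  (c5,d3,p2)→practised(p2,d3) ✗  (c5,d3,p3)→practised(p3,d3) ✓
Counterexample: (c5,d3,p2) — practised(p2,d3) does not hold.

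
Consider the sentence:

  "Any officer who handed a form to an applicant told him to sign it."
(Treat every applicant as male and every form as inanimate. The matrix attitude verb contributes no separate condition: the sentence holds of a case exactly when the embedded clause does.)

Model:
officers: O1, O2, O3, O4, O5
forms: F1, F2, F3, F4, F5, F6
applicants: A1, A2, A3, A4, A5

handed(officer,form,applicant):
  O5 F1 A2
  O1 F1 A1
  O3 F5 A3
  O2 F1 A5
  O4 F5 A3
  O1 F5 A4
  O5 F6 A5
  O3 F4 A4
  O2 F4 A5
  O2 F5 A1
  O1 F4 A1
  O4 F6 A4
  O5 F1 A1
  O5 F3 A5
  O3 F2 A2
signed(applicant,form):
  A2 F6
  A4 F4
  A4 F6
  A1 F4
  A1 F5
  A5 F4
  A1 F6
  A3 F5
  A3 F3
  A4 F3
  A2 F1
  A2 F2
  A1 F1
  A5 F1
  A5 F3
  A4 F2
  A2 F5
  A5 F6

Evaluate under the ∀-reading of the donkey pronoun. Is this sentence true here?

"him" takes "an applicant" as antecedent and "it" takes "a form"; both are donkey pronouns co-varying with the restrictor.
Strong reading: for every (o,f,a) with handed(o,f,a), signed(a,f).
Restrictor triples: (O1,F1,A1)→signed(A1,F1) ✓  (O1,F4,A1)→signed(A1,F4) ✓  (O1,F5,A4)→signed(A4,F5) ✗  (O2,F1,A5)→signed(A5,F1) ✓  (O2,F4,A5)→signed(A5,F4) ✓  (O2,F5,A1)→signed(A1,F5) ✓  (O3,F2,A2)→signed(A2,F2) ✓  (O3,F4,A4)→signed(A4,F4) ✓  (O3,F5,A3)→signed(A3,F5) ✓  (O4,F5,A3)→signed(A3,F5) ✓  (O4,F6,A4)→signed(A4,F6) ✓  (O5,F1,A1)→signed(A1,F1) ✓  (O5,F1,A2)→signed(A2,F1) ✓  (O5,F3,A5)→signed(A5,F3) ✓  (O5,F6,A5)→signed(A5,F6) ✓
Counterexample: (O1,F5,A4) — signed(A4,F5) does not hold.

False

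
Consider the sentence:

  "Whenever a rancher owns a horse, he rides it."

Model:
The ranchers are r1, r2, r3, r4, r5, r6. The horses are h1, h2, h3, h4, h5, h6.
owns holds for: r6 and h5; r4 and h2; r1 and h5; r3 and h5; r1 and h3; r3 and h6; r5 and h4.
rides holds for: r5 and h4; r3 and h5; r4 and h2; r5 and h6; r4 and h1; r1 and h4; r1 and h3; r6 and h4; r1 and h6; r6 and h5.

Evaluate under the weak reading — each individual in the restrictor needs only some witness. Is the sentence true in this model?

True

"it" takes "a horse" as antecedent — a donkey pronoun bound across the clause boundary.
Weak reading: every rancher r with some owns-horse has at least one owns-horse h such that rides(r,h).
Per rancher: r1:✓  r3:✓  r4:✓  r5:✓  r6:✓
Every rancher in the restrictor has a witness.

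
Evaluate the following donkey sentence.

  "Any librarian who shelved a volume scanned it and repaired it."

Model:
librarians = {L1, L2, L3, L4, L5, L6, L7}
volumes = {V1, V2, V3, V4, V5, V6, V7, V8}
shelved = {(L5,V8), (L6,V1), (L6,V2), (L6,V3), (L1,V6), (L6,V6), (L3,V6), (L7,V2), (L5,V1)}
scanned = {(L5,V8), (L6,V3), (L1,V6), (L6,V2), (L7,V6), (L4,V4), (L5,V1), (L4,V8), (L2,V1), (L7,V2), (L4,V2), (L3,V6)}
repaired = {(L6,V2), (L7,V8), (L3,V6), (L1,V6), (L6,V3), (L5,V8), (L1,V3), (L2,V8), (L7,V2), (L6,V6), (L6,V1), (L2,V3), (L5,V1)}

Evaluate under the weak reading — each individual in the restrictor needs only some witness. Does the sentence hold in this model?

True

"it" takes "a volume" as antecedent — a donkey pronoun bound across the clause boundary.
Weak reading: every librarian l with some shelved-volume has at least one shelved-volume v such that scanned(l,v) ∧ repaired(l,v).
Per librarian: L1:✓  L3:✓  L5:✓  L6:✓  L7:✓
Every librarian in the restrictor has a witness.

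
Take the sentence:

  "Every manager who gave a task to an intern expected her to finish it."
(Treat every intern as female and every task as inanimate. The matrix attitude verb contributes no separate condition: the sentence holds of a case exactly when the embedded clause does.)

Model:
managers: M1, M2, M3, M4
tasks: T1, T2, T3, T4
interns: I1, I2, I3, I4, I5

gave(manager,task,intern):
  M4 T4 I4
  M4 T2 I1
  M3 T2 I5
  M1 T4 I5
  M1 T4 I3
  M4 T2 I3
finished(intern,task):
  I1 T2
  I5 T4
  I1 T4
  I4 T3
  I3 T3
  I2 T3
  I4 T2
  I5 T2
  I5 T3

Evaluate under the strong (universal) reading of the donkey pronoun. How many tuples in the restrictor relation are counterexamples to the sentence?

"her" takes "an intern" as antecedent and "it" takes "a task"; both are donkey pronouns co-varying with the restrictor.
Strong reading: for every (m,t,i) with gave(m,t,i), finished(i,t).
Restrictor triples: (M1,T4,I3)→finished(I3,T4) ✗  (M1,T4,I5)→finished(I5,T4) ✓  (M3,T2,I5)→finished(I5,T2) ✓  (M4,T2,I1)→finished(I1,T2) ✓  (M4,T2,I3)→finished(I3,T2) ✗  (M4,T4,I4)→finished(I4,T4) ✗
Counterexamples (restrictor triples failing the scope): 3.

3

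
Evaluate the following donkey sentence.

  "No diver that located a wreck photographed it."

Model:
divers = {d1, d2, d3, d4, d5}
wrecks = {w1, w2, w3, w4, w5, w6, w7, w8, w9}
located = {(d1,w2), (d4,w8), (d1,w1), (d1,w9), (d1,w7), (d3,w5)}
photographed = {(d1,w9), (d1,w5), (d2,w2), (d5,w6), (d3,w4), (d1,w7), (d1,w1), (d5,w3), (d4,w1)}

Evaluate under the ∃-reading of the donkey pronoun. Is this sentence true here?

"it" takes "a wreck" as antecedent — a donkey pronoun bound across the clause boundary.
Truth condition: for no (d,w) with located(d,w) does photographed(d,w) hold.
Restrictor pairs — does the scope hold? (d1,w1):holds  (d1,w2):fails  (d1,w7):holds  (d1,w9):holds  (d3,w5):fails  (d4,w8):fails
Scope holds for 3 pair(s), so the sentence is false.

False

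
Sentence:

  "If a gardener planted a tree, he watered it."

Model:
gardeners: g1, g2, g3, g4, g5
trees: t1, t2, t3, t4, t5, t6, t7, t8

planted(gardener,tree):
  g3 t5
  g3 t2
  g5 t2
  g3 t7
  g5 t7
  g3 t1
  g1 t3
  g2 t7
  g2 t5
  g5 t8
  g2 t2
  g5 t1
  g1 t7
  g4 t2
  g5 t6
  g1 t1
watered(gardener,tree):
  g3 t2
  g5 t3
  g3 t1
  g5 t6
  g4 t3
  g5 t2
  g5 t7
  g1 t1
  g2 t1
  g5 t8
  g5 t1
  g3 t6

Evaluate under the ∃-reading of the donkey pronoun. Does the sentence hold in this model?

False

"it" takes "a tree" as antecedent — a donkey pronoun bound across the clause boundary.
Weak reading: every gardener g with some planted-tree has at least one planted-tree t such that watered(g,t).
Per gardener: g1:✓  g2:✗  g3:✓  g4:✗  g5:✓
g2 has no witness among its planted-trees.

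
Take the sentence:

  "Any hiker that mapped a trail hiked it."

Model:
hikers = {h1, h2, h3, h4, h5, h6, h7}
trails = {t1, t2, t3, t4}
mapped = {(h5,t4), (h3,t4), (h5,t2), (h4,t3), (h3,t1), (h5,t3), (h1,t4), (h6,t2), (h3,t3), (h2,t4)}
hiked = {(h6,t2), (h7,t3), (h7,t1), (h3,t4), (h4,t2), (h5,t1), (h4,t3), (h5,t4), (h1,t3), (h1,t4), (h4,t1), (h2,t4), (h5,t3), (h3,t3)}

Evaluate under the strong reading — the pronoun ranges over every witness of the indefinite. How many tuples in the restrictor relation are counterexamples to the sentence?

"it" takes "a trail" as antecedent — a donkey pronoun bound across the clause boundary.
Strong reading: for every (h,t) with mapped(h,t), hiked(h,t).
Restrictor pairs: (h1,t4) ✓  (h2,t4) ✓  (h3,t1) ✗  (h3,t3) ✓  (h3,t4) ✓  (h4,t3) ✓  (h5,t2) ✗  (h5,t3) ✓  (h5,t4) ✓  (h6,t2) ✓
Counterexamples (restrictor pairs failing the scope): 2.

2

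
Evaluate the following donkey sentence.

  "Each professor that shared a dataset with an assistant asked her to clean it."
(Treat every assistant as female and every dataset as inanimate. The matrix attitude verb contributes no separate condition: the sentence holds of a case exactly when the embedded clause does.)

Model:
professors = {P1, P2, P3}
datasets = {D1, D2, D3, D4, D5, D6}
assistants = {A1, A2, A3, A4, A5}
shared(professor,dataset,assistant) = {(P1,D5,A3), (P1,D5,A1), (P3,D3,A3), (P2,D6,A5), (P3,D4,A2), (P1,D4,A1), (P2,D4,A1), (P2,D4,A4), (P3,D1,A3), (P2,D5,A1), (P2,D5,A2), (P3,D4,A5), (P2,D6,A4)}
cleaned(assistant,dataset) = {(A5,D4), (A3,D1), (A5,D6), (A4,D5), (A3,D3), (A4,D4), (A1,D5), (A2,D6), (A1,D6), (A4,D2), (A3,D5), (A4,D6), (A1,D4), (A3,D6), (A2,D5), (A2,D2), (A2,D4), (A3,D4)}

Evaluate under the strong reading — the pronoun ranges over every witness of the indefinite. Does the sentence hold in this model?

True

"her" takes "an assistant" as antecedent and "it" takes "a dataset"; both are donkey pronouns co-varying with the restrictor.
Strong reading: for every (p,d,a) with shared(p,d,a), cleaned(a,d).
Restrictor triples: (P1,D4,A1)→cleaned(A1,D4) ✓  (P1,D5,A1)→cleaned(A1,D5) ✓  (P1,D5,A3)→cleaned(A3,D5) ✓  (P2,D4,A1)→cleaned(A1,D4) ✓  (P2,D4,A4)→cleaned(A4,D4) ✓  (P2,D5,A1)→cleaned(A1,D5) ✓  (P2,D5,A2)→cleaned(A2,D5) ✓  (P2,D6,A4)→cleaned(A4,D6) ✓  (P2,D6,A5)→cleaned(A5,D6) ✓  (P3,D1,A3)→cleaned(A3,D1) ✓  (P3,D3,A3)→cleaned(A3,D3) ✓  (P3,D4,A2)→cleaned(A2,D4) ✓  (P3,D4,A5)→cleaned(A5,D4) ✓
Every restrictor triple satisfies the scope.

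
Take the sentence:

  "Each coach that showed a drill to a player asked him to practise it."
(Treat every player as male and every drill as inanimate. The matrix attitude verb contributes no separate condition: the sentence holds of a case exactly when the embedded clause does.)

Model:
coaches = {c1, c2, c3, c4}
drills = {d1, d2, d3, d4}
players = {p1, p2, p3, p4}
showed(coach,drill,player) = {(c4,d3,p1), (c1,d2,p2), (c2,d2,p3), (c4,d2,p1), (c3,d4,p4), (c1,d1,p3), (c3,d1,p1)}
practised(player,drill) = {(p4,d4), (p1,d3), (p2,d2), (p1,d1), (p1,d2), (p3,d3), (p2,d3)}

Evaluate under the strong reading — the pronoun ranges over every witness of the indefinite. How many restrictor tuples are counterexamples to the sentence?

"him" takes "a player" as antecedent and "it" takes "a drill"; both are donkey pronouns co-varying with the restrictor.
Strong reading: for every (c,d,p) with showed(c,d,p), practised(p,d).
Restrictor triples: (c1,d1,p3)→practised(p3,d1) ✗  (c1,d2,p2)→practised(p2,d2) ✓  (c2,d2,p3)→practised(p3,d2) ✗  (c3,d1,p1)→practised(p1,d1) ✓  (c3,d4,p4)→practised(p4,d4) ✓  (c4,d2,p1)→practised(p1,d2) ✓  (c4,d3,p1)→practised(p1,d3) ✓
Counterexamples (restrictor triples failing the scope): 2.

2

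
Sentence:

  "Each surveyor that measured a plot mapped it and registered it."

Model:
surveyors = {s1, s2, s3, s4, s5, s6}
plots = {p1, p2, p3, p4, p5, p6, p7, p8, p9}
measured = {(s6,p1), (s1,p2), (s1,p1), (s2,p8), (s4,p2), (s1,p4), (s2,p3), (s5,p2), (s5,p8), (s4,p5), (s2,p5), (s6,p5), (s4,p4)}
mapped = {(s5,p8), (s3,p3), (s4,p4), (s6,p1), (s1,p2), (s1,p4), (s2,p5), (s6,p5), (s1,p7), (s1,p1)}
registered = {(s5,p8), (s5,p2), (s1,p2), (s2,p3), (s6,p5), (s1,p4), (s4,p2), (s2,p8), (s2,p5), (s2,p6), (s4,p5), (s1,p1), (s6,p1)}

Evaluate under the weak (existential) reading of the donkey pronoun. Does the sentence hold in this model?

"it" takes "a plot" as antecedent — a donkey pronoun bound across the clause boundary.
Weak reading: every surveyor s with some measured-plot has at least one measured-plot p such that mapped(s,p) ∧ registered(s,p).
Per surveyor: s1:✓  s2:✓  s4:✗  s5:✓  s6:✓
s4 has no witness among its measured-plots.

False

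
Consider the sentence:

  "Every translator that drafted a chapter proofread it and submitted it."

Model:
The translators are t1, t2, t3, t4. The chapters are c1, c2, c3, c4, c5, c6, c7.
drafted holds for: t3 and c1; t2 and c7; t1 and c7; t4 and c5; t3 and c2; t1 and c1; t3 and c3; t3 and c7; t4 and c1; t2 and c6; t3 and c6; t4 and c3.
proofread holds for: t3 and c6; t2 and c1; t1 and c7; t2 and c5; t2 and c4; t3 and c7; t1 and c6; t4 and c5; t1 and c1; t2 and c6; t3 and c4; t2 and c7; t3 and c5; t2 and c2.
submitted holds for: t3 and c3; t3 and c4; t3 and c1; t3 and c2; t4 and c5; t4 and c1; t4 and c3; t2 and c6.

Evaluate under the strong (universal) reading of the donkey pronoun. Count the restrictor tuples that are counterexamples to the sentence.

10

"it" takes "a chapter" as antecedent — a donkey pronoun bound across the clause boundary.
Strong reading: for every (t,c) with drafted(t,c), proofread(t,c) ∧ submitted(t,c).
Restrictor pairs: (t1,c1) ✗  (t1,c7) ✗  (t2,c6) ✓  (t2,c7) ✗  (t3,c1) ✗  (t3,c2) ✗  (t3,c3) ✗  (t3,c6) ✗  (t3,c7) ✗  (t4,c1) ✗  (t4,c3) ✗  (t4,c5) ✓
Counterexamples (restrictor pairs failing the scope): 10.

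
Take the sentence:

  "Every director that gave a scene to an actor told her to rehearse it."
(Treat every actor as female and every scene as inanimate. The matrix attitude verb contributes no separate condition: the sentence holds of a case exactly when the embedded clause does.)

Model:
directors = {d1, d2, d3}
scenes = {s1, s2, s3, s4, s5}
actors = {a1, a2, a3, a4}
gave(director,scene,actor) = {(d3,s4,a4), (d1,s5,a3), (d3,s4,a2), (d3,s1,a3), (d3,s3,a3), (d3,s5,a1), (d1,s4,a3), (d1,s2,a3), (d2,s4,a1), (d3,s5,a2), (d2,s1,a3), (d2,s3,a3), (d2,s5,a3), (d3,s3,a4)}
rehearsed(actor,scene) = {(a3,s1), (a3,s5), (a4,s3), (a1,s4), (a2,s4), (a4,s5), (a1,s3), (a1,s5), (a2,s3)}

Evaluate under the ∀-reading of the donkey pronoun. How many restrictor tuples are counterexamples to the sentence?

6

"her" takes "an actor" as antecedent and "it" takes "a scene"; both are donkey pronouns co-varying with the restrictor.
Strong reading: for every (d,s,a) with gave(d,s,a), rehearsed(a,s).
Restrictor triples: (d1,s2,a3)→rehearsed(a3,s2) ✗  (d1,s4,a3)→rehearsed(a3,s4) ✗  (d1,s5,a3)→rehearsed(a3,s5) ✓  (d2,s1,a3)→rehearsed(a3,s1) ✓  (d2,s3,a3)→rehearsed(a3,s3) ✗  (d2,s4,a1)→rehearsed(a1,s4) ✓  (d2,s5,a3)→rehearsed(a3,s5) ✓  (d3,s1,a3)→rehearsed(a3,s1) ✓  (d3,s3,a3)→rehearsed(a3,s3) ✗  (d3,s3,a4)→rehearsed(a4,s3) ✓  (d3,s4,a2)→rehearsed(a2,s4) ✓  (d3,s4,a4)→rehearsed(a4,s4) ✗  (d3,s5,a1)→rehearsed(a1,s5) ✓  (d3,s5,a2)→rehearsed(a2,s5) ✗
Counterexamples (restrictor triples failing the scope): 6.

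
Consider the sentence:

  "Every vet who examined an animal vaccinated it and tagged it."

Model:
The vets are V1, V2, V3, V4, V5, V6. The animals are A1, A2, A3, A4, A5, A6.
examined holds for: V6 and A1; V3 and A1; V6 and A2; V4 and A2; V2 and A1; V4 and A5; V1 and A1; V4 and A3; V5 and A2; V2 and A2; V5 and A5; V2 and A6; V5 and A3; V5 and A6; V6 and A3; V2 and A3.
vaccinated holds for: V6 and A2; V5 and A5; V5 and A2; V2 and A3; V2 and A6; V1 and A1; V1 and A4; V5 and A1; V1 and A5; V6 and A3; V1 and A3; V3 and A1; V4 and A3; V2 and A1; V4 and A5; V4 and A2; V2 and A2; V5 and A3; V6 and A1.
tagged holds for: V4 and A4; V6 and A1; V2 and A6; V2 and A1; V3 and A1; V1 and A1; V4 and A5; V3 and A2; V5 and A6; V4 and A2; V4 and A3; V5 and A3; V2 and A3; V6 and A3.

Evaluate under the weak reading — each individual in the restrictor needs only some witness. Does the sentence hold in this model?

True

"it" takes "an animal" as antecedent — a donkey pronoun bound across the clause boundary.
Weak reading: every vet v with some examined-animal has at least one examined-animal a such that vaccinated(v,a) ∧ tagged(v,a).
Per vet: V1:✓  V2:✓  V3:✓  V4:✓  V5:✓  V6:✓
Every vet in the restrictor has a witness.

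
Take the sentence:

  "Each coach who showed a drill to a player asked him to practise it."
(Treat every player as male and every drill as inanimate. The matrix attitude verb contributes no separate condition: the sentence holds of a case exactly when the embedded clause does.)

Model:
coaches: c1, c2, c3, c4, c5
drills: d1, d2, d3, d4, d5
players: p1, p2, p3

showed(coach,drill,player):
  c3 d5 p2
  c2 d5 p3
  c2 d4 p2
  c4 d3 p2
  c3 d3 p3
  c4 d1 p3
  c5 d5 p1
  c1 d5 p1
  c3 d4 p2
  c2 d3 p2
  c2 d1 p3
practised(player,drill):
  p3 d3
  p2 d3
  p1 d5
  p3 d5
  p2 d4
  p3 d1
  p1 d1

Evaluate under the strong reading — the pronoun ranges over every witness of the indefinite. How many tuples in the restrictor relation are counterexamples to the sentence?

"him" takes "a player" as antecedent and "it" takes "a drill"; both are donkey pronouns co-varying with the restrictor.
Strong reading: for every (c,d,p) with showed(c,d,p), practised(p,d).
Restrictor triples: (c1,d5,p1)→practised(p1,d5) ✓  (c2,d1,p3)→practised(p3,d1) ✓  (c2,d3,p2)→practised(p2,d3) ✓  (c2,d4,p2)→practised(p2,d4) ✓  (c2,d5,p3)→practised(p3,d5) ✓  (c3,d3,p3)→practised(p3,d3) ✓  (c3,d4,p2)→practised(p2,d4) ✓  (c3,d5,p2)→practised(p2,d5) ✗  (c4,d1,p3)→practised(p3,d1) ✓  (c4,d3,p2)→practised(p2,d3) ✓  (c5,d5,p1)→practised(p1,d5) ✓
Counterexamples (restrictor triples failing the scope): 1.

1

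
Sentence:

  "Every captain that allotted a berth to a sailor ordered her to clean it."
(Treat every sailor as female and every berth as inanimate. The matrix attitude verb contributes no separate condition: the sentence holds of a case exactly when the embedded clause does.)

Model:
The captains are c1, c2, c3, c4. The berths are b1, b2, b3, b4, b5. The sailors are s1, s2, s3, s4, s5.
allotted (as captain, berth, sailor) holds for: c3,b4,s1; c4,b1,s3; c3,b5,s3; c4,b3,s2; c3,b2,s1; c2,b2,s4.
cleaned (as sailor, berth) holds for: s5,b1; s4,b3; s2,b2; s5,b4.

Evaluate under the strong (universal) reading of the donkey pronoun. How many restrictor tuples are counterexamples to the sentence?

6

"her" takes "a sailor" as antecedent and "it" takes "a berth"; both are donkey pronouns co-varying with the restrictor.
Strong reading: for every (c,b,s) with allotted(c,b,s), cleaned(s,b).
Restrictor triples: (c2,b2,s4)→cleaned(s4,b2) ✗  (c3,b2,s1)→cleaned(s1,b2) ✗  (c3,b4,s1)→cleaned(s1,b4) ✗  (c3,b5,s3)→cleaned(s3,b5) ✗  (c4,b1,s3)→cleaned(s3,b1) ✗  (c4,b3,s2)→cleaned(s2,b3) ✗
Counterexamples (restrictor triples failing the scope): 6.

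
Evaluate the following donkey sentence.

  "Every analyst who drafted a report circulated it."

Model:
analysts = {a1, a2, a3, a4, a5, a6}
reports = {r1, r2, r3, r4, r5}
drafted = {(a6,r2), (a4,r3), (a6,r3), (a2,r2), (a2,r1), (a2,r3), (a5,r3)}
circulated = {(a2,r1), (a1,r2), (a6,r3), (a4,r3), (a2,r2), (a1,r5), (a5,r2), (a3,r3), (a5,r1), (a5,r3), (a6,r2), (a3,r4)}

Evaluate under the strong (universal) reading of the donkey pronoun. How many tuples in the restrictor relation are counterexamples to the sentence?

"it" takes "a report" as antecedent — a donkey pronoun bound across the clause boundary.
Strong reading: for every (a,r) with drafted(a,r), circulated(a,r).
Restrictor pairs: (a2,r1) ✓  (a2,r2) ✓  (a2,r3) ✗  (a4,r3) ✓  (a5,r3) ✓  (a6,r2) ✓  (a6,r3) ✓
Counterexamples (restrictor pairs failing the scope): 1.

1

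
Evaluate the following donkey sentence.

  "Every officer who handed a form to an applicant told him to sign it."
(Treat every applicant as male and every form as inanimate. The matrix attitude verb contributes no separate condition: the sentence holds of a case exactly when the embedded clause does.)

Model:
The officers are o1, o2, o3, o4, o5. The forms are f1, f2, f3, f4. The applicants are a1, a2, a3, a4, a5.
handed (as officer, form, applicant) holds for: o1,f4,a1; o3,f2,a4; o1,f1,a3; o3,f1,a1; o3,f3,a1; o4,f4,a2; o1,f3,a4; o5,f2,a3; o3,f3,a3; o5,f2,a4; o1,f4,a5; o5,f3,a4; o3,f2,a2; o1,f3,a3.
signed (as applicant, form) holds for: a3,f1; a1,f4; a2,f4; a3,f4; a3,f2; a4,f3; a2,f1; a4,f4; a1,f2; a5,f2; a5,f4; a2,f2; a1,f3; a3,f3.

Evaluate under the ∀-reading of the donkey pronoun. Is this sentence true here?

"him" takes "an applicant" as antecedent and "it" takes "a form"; both are donkey pronouns co-varying with the restrictor.
Strong reading: for every (o,f,a) with handed(o,f,a), signed(a,f).
Restrictor triples: (o1,f1,a3)→signed(a3,f1) ✓  (o1,f3,a3)→signed(a3,f3) ✓  (o1,f3,a4)→signed(a4,f3) ✓  (o1,f4,a1)→signed(a1,f4) ✓  (o1,f4,a5)→signed(a5,f4) ✓  (o3,f1,a1)→signed(a1,f1) ✗  (o3,f2,a2)→signed(a2,f2) ✓  (o3,f2,a4)→signed(a4,f2) ✗  (o3,f3,a1)→signed(a1,f3) ✓  (o3,f3,a3)→signed(a3,f3) ✓  (o4,f4,a2)→signed(a2,f4) ✓  (o5,f2,a3)→signed(a3,f2) ✓  (o5,f2,a4)→signed(a4,f2) ✗  (o5,f3,a4)→signed(a4,f3) ✓
Counterexample: (o3,f1,a1) — signed(a1,f1) does not hold.

False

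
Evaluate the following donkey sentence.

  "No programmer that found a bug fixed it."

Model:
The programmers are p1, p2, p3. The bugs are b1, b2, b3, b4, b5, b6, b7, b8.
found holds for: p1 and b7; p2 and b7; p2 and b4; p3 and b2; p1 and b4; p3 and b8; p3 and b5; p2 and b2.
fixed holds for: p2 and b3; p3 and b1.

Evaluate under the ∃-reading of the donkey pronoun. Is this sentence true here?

"it" takes "a bug" as antecedent — a donkey pronoun bound across the clause boundary.
Truth condition: for no (p,b) with found(p,b) does fixed(p,b) hold.
Restrictor pairs — does the scope hold? (p1,b4):fails  (p1,b7):fails  (p2,b2):fails  (p2,b4):fails  (p2,b7):fails  (p3,b2):fails  (p3,b5):fails  (p3,b8):fails
Scope holds for no restrictor pair, so the sentence is true.

True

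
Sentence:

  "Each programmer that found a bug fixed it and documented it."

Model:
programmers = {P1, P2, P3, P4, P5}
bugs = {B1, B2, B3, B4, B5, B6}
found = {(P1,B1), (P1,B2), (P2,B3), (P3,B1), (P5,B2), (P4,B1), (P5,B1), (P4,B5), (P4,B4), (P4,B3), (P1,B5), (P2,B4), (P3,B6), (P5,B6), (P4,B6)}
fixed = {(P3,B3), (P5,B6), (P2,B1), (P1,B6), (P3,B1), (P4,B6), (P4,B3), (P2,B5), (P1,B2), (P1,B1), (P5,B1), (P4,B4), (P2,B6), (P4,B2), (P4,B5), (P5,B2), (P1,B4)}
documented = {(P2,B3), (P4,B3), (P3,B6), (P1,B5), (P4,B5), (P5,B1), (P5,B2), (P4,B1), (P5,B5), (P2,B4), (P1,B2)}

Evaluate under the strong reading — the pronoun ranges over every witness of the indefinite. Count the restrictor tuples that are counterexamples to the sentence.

10

"it" takes "a bug" as antecedent — a donkey pronoun bound across the clause boundary.
Strong reading: for every (p,b) with found(p,b), fixed(p,b) ∧ documented(p,b).
Restrictor pairs: (P1,B1) ✗  (P1,B2) ✓  (P1,B5) ✗  (P2,B3) ✗  (P2,B4) ✗  (P3,B1) ✗  (P3,B6) ✗  (P4,B1) ✗  (P4,B3) ✓  (P4,B4) ✗  (P4,B5) ✓  (P4,B6) ✗  (P5,B1) ✓  (P5,B2) ✓  (P5,B6) ✗
Counterexamples (restrictor pairs failing the scope): 10.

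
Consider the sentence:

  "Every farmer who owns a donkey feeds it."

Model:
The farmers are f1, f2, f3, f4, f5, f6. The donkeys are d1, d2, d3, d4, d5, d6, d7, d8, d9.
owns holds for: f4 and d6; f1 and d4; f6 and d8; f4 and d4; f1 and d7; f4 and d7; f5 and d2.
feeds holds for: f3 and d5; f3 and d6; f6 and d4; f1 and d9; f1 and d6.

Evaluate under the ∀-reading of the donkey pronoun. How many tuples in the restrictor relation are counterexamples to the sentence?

7

"it" takes "a donkey" as antecedent — a donkey pronoun bound across the clause boundary.
Strong reading: for every (f,d) with owns(f,d), feeds(f,d).
Restrictor pairs: (f1,d4) ✗  (f1,d7) ✗  (f4,d4) ✗  (f4,d6) ✗  (f4,d7) ✗  (f5,d2) ✗  (f6,d8) ✗
Counterexamples (restrictor pairs failing the scope): 7.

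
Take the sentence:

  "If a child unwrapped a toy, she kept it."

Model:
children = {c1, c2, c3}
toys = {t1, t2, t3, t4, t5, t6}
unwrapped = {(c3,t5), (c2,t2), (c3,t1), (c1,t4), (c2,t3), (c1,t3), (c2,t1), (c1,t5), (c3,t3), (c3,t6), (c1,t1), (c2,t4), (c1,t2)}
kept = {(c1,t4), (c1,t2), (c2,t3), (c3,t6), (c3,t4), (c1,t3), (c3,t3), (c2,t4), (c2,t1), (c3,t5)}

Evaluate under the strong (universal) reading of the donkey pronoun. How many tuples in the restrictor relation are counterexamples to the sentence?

"it" takes "a toy" as antecedent — a donkey pronoun bound across the clause boundary.
Strong reading: for every (c,t) with unwrapped(c,t), kept(c,t).
Restrictor pairs: (c1,t1) ✗  (c1,t2) ✓  (c1,t3) ✓  (c1,t4) ✓  (c1,t5) ✗  (c2,t1) ✓  (c2,t2) ✗  (c2,t3) ✓  (c2,t4) ✓  (c3,t1) ✗  (c3,t3) ✓  (c3,t5) ✓  (c3,t6) ✓
Counterexamples (restrictor pairs failing the scope): 4.

4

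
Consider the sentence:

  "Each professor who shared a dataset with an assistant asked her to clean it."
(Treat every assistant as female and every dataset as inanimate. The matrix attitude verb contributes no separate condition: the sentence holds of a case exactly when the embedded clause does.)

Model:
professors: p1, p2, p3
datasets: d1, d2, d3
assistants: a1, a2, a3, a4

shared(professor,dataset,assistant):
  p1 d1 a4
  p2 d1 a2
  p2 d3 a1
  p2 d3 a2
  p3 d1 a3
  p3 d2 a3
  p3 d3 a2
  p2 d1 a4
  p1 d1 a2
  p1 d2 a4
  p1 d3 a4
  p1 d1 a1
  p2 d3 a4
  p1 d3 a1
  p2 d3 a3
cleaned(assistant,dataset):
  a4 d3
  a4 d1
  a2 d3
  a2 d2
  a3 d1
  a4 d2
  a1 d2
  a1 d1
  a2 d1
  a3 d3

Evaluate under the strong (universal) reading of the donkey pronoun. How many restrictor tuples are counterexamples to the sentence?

"her" takes "an assistant" as antecedent and "it" takes "a dataset"; both are donkey pronouns co-varying with the restrictor.
Strong reading: for every (p,d,a) with shared(p,d,a), cleaned(a,d).
Restrictor triples: (p1,d1,a1)→cleaned(a1,d1) ✓  (p1,d1,a2)→cleaned(a2,d1) ✓  (p1,d1,a4)→cleaned(a4,d1) ✓  (p1,d2,a4)→cleaned(a4,d2) ✓  (p1,d3,a1)→cleaned(a1,d3) ✗  (p1,d3,a4)→cleaned(a4,d3) ✓  (p2,d1,a2)→cleaned(a2,d1) ✓  (p2,d1,a4)→cleaned(a4,d1) ✓  (p2,d3,a1)→cleaned(a1,d3) ✗  (p2,d3,a2)→cleaned(a2,d3) ✓  (p2,d3,a3)→cleaned(a3,d3) ✓  (p2,d3,a4)→cleaned(a4,d3) ✓  (p3,d1,a3)→cleaned(a3,d1) ✓  (p3,d2,a3)→cleaned(a3,d2) ✗  (p3,d3,a2)→cleaned(a2,d3) ✓
Counterexamples (restrictor triples failing the scope): 3.

3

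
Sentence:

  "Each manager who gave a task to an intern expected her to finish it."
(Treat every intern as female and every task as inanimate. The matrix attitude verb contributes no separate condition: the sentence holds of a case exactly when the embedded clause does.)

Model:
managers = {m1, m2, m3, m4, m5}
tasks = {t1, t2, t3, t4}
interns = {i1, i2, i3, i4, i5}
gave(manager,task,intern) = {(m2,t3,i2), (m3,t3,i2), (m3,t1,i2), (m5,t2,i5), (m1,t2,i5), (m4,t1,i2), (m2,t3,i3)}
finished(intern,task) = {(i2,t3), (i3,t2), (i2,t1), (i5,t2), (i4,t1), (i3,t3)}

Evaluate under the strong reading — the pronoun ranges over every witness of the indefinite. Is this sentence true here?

True

"her" takes "an intern" as antecedent and "it" takes "a task"; both are donkey pronouns co-varying with the restrictor.
Strong reading: for every (m,t,i) with gave(m,t,i), finished(i,t).
Restrictor triples: (m1,t2,i5)→finished(i5,t2) ✓  (m2,t3,i2)→finished(i2,t3) ✓  (m2,t3,i3)→finished(i3,t3) ✓  (m3,t1,i2)→finished(i2,t1) ✓  (m3,t3,i2)→finished(i2,t3) ✓  (m4,t1,i2)→finished(i2,t1) ✓  (m5,t2,i5)→finished(i5,t2) ✓
Every restrictor triple satisfies the scope.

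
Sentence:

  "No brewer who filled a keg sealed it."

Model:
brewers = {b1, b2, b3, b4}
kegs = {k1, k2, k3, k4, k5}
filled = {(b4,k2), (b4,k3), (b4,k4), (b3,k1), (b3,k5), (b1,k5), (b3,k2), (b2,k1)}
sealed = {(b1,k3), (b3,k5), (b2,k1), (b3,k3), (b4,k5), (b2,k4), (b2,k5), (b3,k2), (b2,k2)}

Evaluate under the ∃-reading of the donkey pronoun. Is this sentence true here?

False

"it" takes "a keg" as antecedent — a donkey pronoun bound across the clause boundary.
Truth condition: for no (b,k) with filled(b,k) does sealed(b,k) hold.
Restrictor pairs — does the scope hold? (b1,k5):fails  (b2,k1):holds  (b3,k1):fails  (b3,k2):holds  (b3,k5):holds  (b4,k2):fails  (b4,k3):fails  (b4,k4):fails
Scope holds for 3 pair(s), so the sentence is false.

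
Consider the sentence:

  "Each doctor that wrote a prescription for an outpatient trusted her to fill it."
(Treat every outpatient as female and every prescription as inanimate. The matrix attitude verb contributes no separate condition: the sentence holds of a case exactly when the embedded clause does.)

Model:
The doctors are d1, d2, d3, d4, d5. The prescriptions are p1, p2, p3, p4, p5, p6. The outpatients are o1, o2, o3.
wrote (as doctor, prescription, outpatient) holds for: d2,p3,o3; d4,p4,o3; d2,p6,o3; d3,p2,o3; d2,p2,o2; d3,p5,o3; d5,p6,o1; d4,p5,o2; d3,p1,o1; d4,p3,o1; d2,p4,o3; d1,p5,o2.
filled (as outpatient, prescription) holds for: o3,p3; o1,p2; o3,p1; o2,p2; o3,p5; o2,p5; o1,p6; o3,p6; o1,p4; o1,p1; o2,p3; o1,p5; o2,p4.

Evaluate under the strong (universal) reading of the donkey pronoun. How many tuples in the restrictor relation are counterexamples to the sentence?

4

"her" takes "an outpatient" as antecedent and "it" takes "a prescription"; both are donkey pronouns co-varying with the restrictor.
Strong reading: for every (d,p,o) with wrote(d,p,o), filled(o,p).
Restrictor triples: (d1,p5,o2)→filled(o2,p5) ✓  (d2,p2,o2)→filled(o2,p2) ✓  (d2,p3,o3)→filled(o3,p3) ✓  (d2,p4,o3)→filled(o3,p4) ✗  (d2,p6,o3)→filled(o3,p6) ✓  (d3,p1,o1)→filled(o1,p1) ✓  (d3,p2,o3)→filled(o3,p2) ✗  (d3,p5,o3)→filled(o3,p5) ✓  (d4,p3,o1)→filled(o1,p3) ✗  (d4,p4,o3)→filled(o3,p4) ✗  (d4,p5,o2)→filled(o2,p5) ✓  (d5,p6,o1)→filled(o1,p6) ✓
Counterexamples (restrictor triples failing the scope): 4.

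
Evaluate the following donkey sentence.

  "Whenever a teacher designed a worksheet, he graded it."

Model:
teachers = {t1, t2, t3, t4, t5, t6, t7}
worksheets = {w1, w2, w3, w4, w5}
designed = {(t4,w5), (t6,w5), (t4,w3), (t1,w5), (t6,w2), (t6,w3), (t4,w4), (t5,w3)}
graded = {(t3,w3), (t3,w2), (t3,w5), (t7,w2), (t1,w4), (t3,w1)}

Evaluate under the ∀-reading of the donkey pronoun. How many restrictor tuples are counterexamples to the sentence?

"it" takes "a worksheet" as antecedent — a donkey pronoun bound across the clause boundary.
Strong reading: for every (t,w) with designed(t,w), graded(t,w).
Restrictor pairs: (t1,w5) ✗  (t4,w3) ✗  (t4,w4) ✗  (t4,w5) ✗  (t5,w3) ✗  (t6,w2) ✗  (t6,w3) ✗  (t6,w5) ✗
Counterexamples (restrictor pairs failing the scope): 8.

8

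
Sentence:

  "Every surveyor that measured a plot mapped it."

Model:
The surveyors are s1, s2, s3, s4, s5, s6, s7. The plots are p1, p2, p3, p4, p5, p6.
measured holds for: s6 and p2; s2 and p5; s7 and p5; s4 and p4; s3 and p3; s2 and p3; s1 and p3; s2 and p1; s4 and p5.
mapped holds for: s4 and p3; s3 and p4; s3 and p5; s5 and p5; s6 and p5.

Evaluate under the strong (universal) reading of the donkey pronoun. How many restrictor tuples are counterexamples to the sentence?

"it" takes "a plot" as antecedent — a donkey pronoun bound across the clause boundary.
Strong reading: for every (s,p) with measured(s,p), mapped(s,p).
Restrictor pairs: (s1,p3) ✗  (s2,p1) ✗  (s2,p3) ✗  (s2,p5) ✗  (s3,p3) ✗  (s4,p4) ✗  (s4,p5) ✗  (s6,p2) ✗  (s7,p5) ✗
Counterexamples (restrictor pairs failing the scope): 9.

9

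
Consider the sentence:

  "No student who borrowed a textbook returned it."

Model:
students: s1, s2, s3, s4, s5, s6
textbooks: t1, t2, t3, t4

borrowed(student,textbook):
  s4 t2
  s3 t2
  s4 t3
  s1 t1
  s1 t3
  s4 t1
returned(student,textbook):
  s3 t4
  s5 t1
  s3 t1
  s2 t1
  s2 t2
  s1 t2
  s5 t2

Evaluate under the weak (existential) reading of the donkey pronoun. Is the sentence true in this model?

"it" takes "a textbook" as antecedent — a donkey pronoun bound across the clause boundary.
Truth condition: for no (s,t) with borrowed(s,t) does returned(s,t) hold.
Restrictor pairs — does the scope hold? (s1,t1):fails  (s1,t3):fails  (s3,t2):fails  (s4,t1):fails  (s4,t2):fails  (s4,t3):fails
Scope holds for no restrictor pair, so the sentence is true.

True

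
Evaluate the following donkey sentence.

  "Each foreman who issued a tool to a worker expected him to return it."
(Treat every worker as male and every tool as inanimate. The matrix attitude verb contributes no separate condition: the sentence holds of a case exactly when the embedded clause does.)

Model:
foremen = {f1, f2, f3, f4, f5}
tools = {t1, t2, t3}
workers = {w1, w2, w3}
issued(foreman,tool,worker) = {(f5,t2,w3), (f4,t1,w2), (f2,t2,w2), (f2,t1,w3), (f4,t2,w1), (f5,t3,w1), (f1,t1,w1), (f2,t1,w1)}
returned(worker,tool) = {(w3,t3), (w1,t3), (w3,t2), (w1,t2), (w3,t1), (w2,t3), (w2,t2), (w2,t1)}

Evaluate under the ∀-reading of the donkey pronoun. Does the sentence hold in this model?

False

"him" takes "a worker" as antecedent and "it" takes "a tool"; both are donkey pronouns co-varying with the restrictor.
Strong reading: for every (f,t,w) with issued(f,t,w), returned(w,t).
Restrictor triples: (f1,t1,w1)→returned(w1,t1) ✗  (f2,t1,w1)→returned(w1,t1) ✗  (f2,t1,w3)→returned(w3,t1) ✓  (f2,t2,w2)→returned(w2,t2) ✓  (f4,t1,w2)→returned(w2,t1) ✓  (f4,t2,w1)→returned(w1,t2) ✓  (f5,t2,w3)→returned(w3,t2) ✓  (f5,t3,w1)→returned(w1,t3) ✓
Counterexample: (f1,t1,w1) — returned(w1,t1) does not hold.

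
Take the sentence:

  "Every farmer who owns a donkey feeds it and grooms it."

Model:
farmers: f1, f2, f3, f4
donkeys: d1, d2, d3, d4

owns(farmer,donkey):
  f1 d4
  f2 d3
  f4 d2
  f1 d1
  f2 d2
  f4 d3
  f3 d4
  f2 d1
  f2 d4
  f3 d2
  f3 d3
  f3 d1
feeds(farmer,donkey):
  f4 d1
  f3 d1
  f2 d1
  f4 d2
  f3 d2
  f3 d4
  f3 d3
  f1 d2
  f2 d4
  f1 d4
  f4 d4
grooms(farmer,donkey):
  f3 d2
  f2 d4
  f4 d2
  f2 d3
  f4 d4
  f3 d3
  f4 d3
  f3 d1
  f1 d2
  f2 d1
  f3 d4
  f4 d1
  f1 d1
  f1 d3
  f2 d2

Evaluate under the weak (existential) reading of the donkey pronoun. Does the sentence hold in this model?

False

"it" takes "a donkey" as antecedent — a donkey pronoun bound across the clause boundary.
Weak reading: every farmer f with some owns-donkey has at least one owns-donkey d such that feeds(f,d) ∧ grooms(f,d).
Per farmer: f1:✗  f2:✓  f3:✓  f4:✓
f1 has no witness among its owns-donkeys.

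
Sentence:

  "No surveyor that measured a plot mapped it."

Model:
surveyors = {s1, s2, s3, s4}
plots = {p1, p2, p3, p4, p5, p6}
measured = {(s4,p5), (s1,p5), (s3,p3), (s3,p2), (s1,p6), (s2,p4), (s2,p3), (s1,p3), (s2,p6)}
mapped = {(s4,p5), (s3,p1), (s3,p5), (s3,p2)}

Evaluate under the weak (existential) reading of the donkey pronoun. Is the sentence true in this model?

"it" takes "a plot" as antecedent — a donkey pronoun bound across the clause boundary.
Truth condition: for no (s,p) with measured(s,p) does mapped(s,p) hold.
Restrictor pairs — does the scope hold? (s1,p3):fails  (s1,p5):fails  (s1,p6):fails  (s2,p3):fails  (s2,p4):fails  (s2,p6):fails  (s3,p2):holds  (s3,p3):fails  (s4,p5):holds
Scope holds for 2 pair(s), so the sentence is false.

False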